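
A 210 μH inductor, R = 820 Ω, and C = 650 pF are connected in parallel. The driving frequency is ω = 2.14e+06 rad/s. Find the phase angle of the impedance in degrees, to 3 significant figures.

X_L = ωL = 449 Ω
X_C = 1/(ωC) = 719 Ω
Parallel: admittances add. Y = 1/R + 1/(jωL) + jωC
Y = (0.00122 − j0.000834) S
|Y| = 0.00148 S → |Z| = 1/|Y| = 677 Ω, ∠Z = −∠Y = 34.4°

34.4°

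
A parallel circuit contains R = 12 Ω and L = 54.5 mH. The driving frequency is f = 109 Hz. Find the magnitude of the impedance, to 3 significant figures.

ω = 2πf = 684.9 rad/s
X_L = ωL = 37.3 Ω
Parallel: admittances add. Y = 1/R + 1/(jωL)
Y = (0.0833 − j0.0268) S
|Y| = 0.0875 S → |Z| = 1/|Y| = 11.4 Ω, ∠Z = −∠Y = 17.8°

11.4 Ω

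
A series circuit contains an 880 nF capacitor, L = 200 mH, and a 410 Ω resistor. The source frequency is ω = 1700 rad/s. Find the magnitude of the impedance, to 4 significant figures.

525.3 Ω

X_L = ωL = 340.0 Ω
X_C = 1/(ωC) = 668.4 Ω
Net reactance X = X_L − X_C = -328.4 Ω
Z = 410.0 − j328.4 Ω
|Z| = √(410.0² + 328.4²) = 525.3 Ω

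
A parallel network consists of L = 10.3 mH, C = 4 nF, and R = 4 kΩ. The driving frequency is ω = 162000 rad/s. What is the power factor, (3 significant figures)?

X_L = ωL = 1670 Ω
X_C = 1/(ωC) = 1540 Ω
Parallel: admittances add. Y = 1/R + 1/(jωL) + jωC
Y = (0.000250 + j4.87e-05) S
|Y| = 0.000255 S → |Z| = 1/|Y| = 3930 Ω, ∠Z = −∠Y = -11.0°
cos φ = cos(-11.0°) = 0.982

0.982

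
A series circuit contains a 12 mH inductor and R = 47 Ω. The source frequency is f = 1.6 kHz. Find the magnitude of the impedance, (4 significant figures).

129.5 Ω

ω = 2πf = 10050 rad/s
X_L = ωL = 120.6 Ω
Z = 47.00 + j120.6 Ω
|Z| = √(47.00² + 120.6²) = 129.5 Ω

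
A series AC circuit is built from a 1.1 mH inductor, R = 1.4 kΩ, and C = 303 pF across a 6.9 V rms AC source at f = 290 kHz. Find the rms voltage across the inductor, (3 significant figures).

9.79 V

ω = 2πf = 1.822e+06 rad/s
X_L = ωL = 2000 Ω
X_C = 1/(ωC) = 1810 Ω
Net reactance X = X_L − X_C = 193 Ω
Z = 1400 + j193 Ω
|Z| = √(1400² + 193²) = 1410 Ω
I = V/|Z| = 4.88 mA
V_L = I·|Z_L| = 0.00488 × 2000 = 9.79 V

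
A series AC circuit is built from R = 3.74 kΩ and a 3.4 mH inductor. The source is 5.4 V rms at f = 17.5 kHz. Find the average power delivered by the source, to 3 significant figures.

ω = 2πf = 110000 rad/s
X_L = ωL = 374 Ω
Z = 3740 + j374 Ω
|Z| = √(3740² + 374²) = 3760 Ω
∠Z = arctan(374/3740) = 5.71°
I = V/|Z| = 1.44 mA
P = VI cos φ = 5.4 × 0.00144 × cos(5.71°) = 7.72 mW

7.72 mW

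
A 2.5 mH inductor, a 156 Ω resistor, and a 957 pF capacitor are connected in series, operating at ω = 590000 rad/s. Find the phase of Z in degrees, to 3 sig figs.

-62.2°

X_L = ωL = 1480 Ω
X_C = 1/(ωC) = 1770 Ω
Net reactance X = X_L − X_C = -296 Ω
Z = 156 − j296 Ω
|Z| = √(156² + 296²) = 335 Ω
∠Z = arctan(-296/156) = -62.2°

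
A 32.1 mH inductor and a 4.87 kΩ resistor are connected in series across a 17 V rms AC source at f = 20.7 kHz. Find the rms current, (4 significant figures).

2.650 mA

ω = 2πf = 130100 rad/s
X_L = ωL = 4175 Ω
Z = 4870 + j4175 Ω
|Z| = √(4870² + 4175²) = 6415 Ω
I = V/|Z| = 17/6415 = 2.650 mA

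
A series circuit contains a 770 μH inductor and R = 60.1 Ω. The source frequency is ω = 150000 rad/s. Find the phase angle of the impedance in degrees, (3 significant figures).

X_L = ωL = 116 Ω
Z = 60.1 + j116 Ω
|Z| = √(60.1² + 116²) = 130 Ω
∠Z = arctan(116/60.1) = 62.5°

62.5°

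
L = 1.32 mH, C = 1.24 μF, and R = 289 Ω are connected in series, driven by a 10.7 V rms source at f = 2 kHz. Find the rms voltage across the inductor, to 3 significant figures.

0.606 V

ω = 2πf = 12570 rad/s
X_L = ωL = 16.6 Ω
X_C = 1/(ωC) = 64.2 Ω
Net reactance X = X_L − X_C = -47.6 Ω
Z = 289 − j47.6 Ω
|Z| = √(289² + 47.6²) = 293 Ω
I = V/|Z| = 36.5 mA
V_L = I·|Z_L| = 0.0365 × 16.6 = 0.606 V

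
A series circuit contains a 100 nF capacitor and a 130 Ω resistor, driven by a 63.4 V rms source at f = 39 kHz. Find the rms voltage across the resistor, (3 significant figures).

ω = 2πf = 245000 rad/s
X_C = 1/(ωC) = 40.8 Ω
Z = 130 − j40.8 Ω
|Z| = √(130² + 40.8²) = 136 Ω
I = V/|Z| = 465 mA
V_R = I·|Z_R| = 0.465 × 130 = 60.5 V

60.5 V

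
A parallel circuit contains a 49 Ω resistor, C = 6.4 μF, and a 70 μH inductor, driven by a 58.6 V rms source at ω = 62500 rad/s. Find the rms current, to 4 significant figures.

X_L = ωL = 4.375 Ω
X_C = 1/(ωC) = 2.500 Ω
Parallel: admittances add. Y = 1/R + 1/(jωL) + jωC
Y = (0.02041 + j0.1714) S
|Y| = 0.1726 S → |Z| = 1/|Y| = 5.792 Ω, ∠Z = −∠Y = -83.21°
I = V/|Z| = 58.6/5.792 = 10.12 A

10.12 A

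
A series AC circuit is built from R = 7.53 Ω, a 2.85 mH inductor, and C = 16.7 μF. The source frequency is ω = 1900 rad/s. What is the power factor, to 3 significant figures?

X_L = ωL = 5.42 Ω
X_C = 1/(ωC) = 31.5 Ω
Net reactance X = X_L − X_C = -26.1 Ω
Z = 7.53 − j26.1 Ω
|Z| = √(7.53² + 26.1²) = 27.2 Ω
∠Z = arctan(-26.1/7.53) = -73.9°
cos φ = cos(-73.9°) = 0.277

0.277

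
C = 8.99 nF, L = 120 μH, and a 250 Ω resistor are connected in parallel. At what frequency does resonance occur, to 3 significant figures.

ω₀ = 1/√(LC) = 1/√(0.00012 × 8.99e-09) = 962800 rad/s
f₀ = ω₀/(2π) = 153 kHz

153 kHz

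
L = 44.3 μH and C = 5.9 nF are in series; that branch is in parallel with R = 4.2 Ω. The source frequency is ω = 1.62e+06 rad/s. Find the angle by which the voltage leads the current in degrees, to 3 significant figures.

X_L = ωL = 71.8 Ω
X_C = 1/(ωC) = 105 Ω
Branch 1: Z₁ = R = 4.20 Ω
Branch 2 (series LC): Z₂ = j(X_L − X_C) = −j32.9 Ω
Parallel: Z = Z₁Z₂/(Z₁+Z₂), |Z| = 4.17 Ω, ∠Z = -7.28°

-7.28°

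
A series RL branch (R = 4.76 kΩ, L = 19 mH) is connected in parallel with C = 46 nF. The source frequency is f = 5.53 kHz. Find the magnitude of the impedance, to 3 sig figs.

632 Ω

ω = 2πf = 34750 rad/s
X_L = ωL = 660 Ω
X_C = 1/(ωC) = 626 Ω
Branch 1 (R+jX_L): Z₁ = 4760 + j660 Ω, |Z₁| = 4810 Ω
Branch 2 (−jX_C): Z₂ = −j626 Ω
Parallel: Z = Z₁Z₂/(Z₁+Z₂), |Z| = 632 Ω, ∠Z = -82.5°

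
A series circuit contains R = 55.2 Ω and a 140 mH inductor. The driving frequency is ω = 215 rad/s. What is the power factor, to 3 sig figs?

0.878

X_L = ωL = 30.1 Ω
Z = 55.2 + j30.1 Ω
|Z| = √(55.2² + 30.1²) = 62.9 Ω
∠Z = arctan(30.1/55.2) = 28.6°
cos φ = cos(28.6°) = 0.878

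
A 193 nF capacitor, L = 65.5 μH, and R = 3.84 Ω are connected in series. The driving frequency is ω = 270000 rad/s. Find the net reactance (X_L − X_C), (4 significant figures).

X_L = ωL = 17.69 Ω
X_C = 1/(ωC) = 19.19 Ω
X = 17.69 − 19.19 = -1.505 Ω

-1.505 Ω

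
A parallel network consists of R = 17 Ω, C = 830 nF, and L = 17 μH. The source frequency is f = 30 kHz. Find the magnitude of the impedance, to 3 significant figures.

ω = 2πf = 188500 rad/s
X_L = ωL = 3.20 Ω
X_C = 1/(ωC) = 6.39 Ω
Parallel: admittances add. Y = 1/R + 1/(jωL) + jωC
Y = (0.0588 − j0.156) S
|Y| = 0.166 S → |Z| = 1/|Y| = 6.01 Ω, ∠Z = −∠Y = 69.3°

6.01 Ω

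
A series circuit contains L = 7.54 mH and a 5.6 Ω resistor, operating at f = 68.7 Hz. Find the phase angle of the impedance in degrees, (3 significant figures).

30.2°

ω = 2πf = 431.7 rad/s
X_L = ωL = 3.25 Ω
Z = 5.60 + j3.25 Ω
|Z| = √(5.60² + 3.25²) = 6.48 Ω
∠Z = arctan(3.25/5.60) = 30.2°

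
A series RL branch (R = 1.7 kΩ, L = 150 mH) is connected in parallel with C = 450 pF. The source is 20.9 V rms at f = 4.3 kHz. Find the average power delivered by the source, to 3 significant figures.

38.4 mW

ω = 2πf = 27020 rad/s
X_L = ωL = 4050 Ω
X_C = 1/(ωC) = 82300 Ω
Branch 1 (R+jX_L): Z₁ = 1700 + j4050 Ω, |Z₁| = 4390 Ω
Branch 2 (−jX_C): Z₂ = −j82300 Ω
Parallel: Z = Z₁Z₂/(Z₁+Z₂), |Z| = 4620 Ω, ∠Z = 66.0°
I = V/|Z| = 4.52 mA
P = VI cos φ = 20.9 × 0.00452 × cos(66.0°) = 38.4 mW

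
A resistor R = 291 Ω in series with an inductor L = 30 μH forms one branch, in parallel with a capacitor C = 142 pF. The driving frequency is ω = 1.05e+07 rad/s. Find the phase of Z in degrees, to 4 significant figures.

7.980°

X_L = ωL = 315.0 Ω
X_C = 1/(ωC) = 670.7 Ω
Branch 1 (R+jX_L): Z₁ = 291.0 + j315.0 Ω, |Z₁| = 428.8 Ω
Branch 2 (−jX_C): Z₂ = −j670.7 Ω
Parallel: Z = Z₁Z₂/(Z₁+Z₂), |Z| = 625.9 Ω, ∠Z = 7.980°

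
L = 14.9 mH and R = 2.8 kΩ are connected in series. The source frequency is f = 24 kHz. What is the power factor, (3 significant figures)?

0.780

ω = 2πf = 150800 rad/s
X_L = ωL = 2250 Ω
Z = 2800 + j2250 Ω
|Z| = √(2800² + 2250²) = 3590 Ω
∠Z = arctan(2250/2800) = 38.7°
cos φ = cos(38.7°) = 0.780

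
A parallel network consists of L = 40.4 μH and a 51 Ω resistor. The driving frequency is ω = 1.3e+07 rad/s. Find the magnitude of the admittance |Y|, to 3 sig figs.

19.7 mS

X_L = ωL = 525 Ω
Parallel: admittances add. Y = 1/R + 1/(jωL)
Y = (0.0196 − j0.00190) S
|Y| = 0.0197 S → |Z| = 1/|Y| = 50.8 Ω, ∠Z = −∠Y = 5.55°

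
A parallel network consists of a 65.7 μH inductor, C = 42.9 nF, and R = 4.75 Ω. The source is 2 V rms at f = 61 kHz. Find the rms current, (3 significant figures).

ω = 2πf = 383300 rad/s
X_L = ωL = 25.2 Ω
X_C = 1/(ωC) = 60.8 Ω
Parallel: admittances add. Y = 1/R + 1/(jωL) + jωC
Y = (0.211 − j0.0233) S
|Y| = 0.212 S → |Z| = 1/|Y| = 4.72 Ω, ∠Z = −∠Y = 6.31°
I = V/|Z| = 2/4.72 = 424 mA

424 mA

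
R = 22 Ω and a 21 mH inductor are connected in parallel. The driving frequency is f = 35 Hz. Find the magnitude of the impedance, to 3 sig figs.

4.52 Ω

ω = 2πf = 219.9 rad/s
X_L = ωL = 4.62 Ω
Parallel: admittances add. Y = 1/R + 1/(jωL)
Y = (0.0455 − j0.217) S
|Y| = 0.221 S → |Z| = 1/|Y| = 4.52 Ω, ∠Z = −∠Y = 78.1°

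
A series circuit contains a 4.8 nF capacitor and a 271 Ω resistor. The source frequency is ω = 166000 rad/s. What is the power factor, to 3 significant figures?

0.211

X_C = 1/(ωC) = 1260 Ω
Z = 271 − j1260 Ω
|Z| = √(271² + 1260²) = 1280 Ω
∠Z = arctan(-1260/271) = -77.8°
cos φ = cos(-77.8°) = 0.211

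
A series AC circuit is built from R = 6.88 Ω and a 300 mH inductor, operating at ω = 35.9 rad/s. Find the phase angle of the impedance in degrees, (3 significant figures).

X_L = ωL = 10.8 Ω
Z = 6.88 + j10.8 Ω
|Z| = √(6.88² + 10.8²) = 12.8 Ω
∠Z = arctan(10.8/6.88) = 57.4°

57.4°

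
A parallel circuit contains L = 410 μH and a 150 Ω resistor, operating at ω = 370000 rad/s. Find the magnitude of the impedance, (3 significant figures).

X_L = ωL = 152 Ω
Parallel: admittances add. Y = 1/R + 1/(jωL)
Y = (0.00667 − j0.00659) S
|Y| = 0.00938 S → |Z| = 1/|Y| = 107 Ω, ∠Z = −∠Y = 44.7°

107 Ω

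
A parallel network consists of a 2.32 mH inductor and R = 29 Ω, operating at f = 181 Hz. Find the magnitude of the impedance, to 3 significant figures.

2.63 Ω

ω = 2πf = 1137 rad/s
X_L = ωL = 2.64 Ω
Parallel: admittances add. Y = 1/R + 1/(jωL)
Y = (0.0345 − j0.379) S
|Y| = 0.381 S → |Z| = 1/|Y| = 2.63 Ω, ∠Z = −∠Y = 84.8°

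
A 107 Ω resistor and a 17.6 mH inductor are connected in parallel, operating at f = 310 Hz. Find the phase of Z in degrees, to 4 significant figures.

72.24°

ω = 2πf = 1948 rad/s
X_L = ωL = 34.28 Ω
Parallel: admittances add. Y = 1/R + 1/(jωL)
Y = (0.009346 − j0.02917) S
|Y| = 0.03063 S → |Z| = 1/|Y| = 32.65 Ω, ∠Z = −∠Y = 72.24°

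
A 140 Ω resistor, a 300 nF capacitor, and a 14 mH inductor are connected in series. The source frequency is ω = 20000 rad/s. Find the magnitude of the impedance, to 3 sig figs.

X_L = ωL = 280 Ω
X_C = 1/(ωC) = 167 Ω
Net reactance X = X_L − X_C = 113 Ω
Z = 140 + j113 Ω
|Z| = √(140² + 113²) = 180 Ω

180 Ω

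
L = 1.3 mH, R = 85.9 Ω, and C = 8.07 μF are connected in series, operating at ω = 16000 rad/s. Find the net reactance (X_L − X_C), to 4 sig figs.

13.06 Ω

X_L = ωL = 20.80 Ω
X_C = 1/(ωC) = 7.745 Ω
X = 20.80 − 7.745 = 13.06 Ω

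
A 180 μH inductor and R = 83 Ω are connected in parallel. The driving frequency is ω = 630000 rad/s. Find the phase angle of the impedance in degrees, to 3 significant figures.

36.2°

X_L = ωL = 113 Ω
Parallel: admittances add. Y = 1/R + 1/(jωL)
Y = (0.0120 − j0.00882) S
|Y| = 0.0149 S → |Z| = 1/|Y| = 67.0 Ω, ∠Z = −∠Y = 36.2°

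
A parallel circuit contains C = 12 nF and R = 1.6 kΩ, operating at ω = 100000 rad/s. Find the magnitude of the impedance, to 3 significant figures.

X_C = 1/(ωC) = 833 Ω
Parallel: admittances add. Y = 1/R + jωC
Y = (0.000625 + j0.00120) S
|Y| = 0.00135 S → |Z| = 1/|Y| = 739 Ω, ∠Z = −∠Y = -62.5°

739 Ω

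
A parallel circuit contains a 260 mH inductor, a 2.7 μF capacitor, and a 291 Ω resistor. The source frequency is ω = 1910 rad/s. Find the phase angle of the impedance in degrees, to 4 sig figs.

-42.45°

X_L = ωL = 496.6 Ω
X_C = 1/(ωC) = 193.9 Ω
Parallel: admittances add. Y = 1/R + 1/(jωL) + jωC
Y = (0.003436 + j0.003143) S
|Y| = 0.004657 S → |Z| = 1/|Y| = 214.7 Ω, ∠Z = −∠Y = -42.45°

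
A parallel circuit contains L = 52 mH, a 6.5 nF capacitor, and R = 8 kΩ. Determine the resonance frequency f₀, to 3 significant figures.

8.66 kHz

ω₀ = 1/√(LC) = 1/√(0.052 × 6.5e-09) = 54390 rad/s
f₀ = ω₀/(2π) = 8.66 kHz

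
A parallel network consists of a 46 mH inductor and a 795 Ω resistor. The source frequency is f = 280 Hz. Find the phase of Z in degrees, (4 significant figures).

84.19°

ω = 2πf = 1759 rad/s
X_L = ωL = 80.93 Ω
Parallel: admittances add. Y = 1/R + 1/(jωL)
Y = (0.001258 − j0.01236) S
|Y| = 0.01242 S → |Z| = 1/|Y| = 80.51 Ω, ∠Z = −∠Y = 84.19°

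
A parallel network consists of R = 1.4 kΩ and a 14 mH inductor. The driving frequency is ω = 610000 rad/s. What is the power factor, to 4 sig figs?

X_L = ωL = 8540 Ω
Parallel: admittances add. Y = 1/R + 1/(jωL)
Y = (0.0007143 − j0.0001171) S
|Y| = 0.0007238 S → |Z| = 1/|Y| = 1382 Ω, ∠Z = −∠Y = 9.310°
cos φ = cos(9.310°) = 0.9868

0.9868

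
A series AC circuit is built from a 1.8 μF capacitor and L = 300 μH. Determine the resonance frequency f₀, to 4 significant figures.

6.849 kHz

ω₀ = 1/√(LC) = 1/√(0.0003 × 1.8e-06) = 43030 rad/s
f₀ = ω₀/(2π) = 6.849 kHz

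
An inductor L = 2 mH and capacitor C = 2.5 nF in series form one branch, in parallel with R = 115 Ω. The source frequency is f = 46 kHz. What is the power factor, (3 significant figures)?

ω = 2πf = 289000 rad/s
X_L = ωL = 578 Ω
X_C = 1/(ωC) = 1380 Ω
Branch 1: Z₁ = R = 115 Ω
Branch 2 (series LC): Z₂ = j(X_L − X_C) = −j806 Ω
Parallel: Z = Z₁Z₂/(Z₁+Z₂), |Z| = 114 Ω, ∠Z = -8.12°
cos φ = cos(-8.12°) = 0.990

0.990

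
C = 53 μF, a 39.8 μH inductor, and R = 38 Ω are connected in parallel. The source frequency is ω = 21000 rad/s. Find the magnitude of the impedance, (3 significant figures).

11.4 Ω

X_L = ωL = 0.836 Ω
X_C = 1/(ωC) = 0.898 Ω
Parallel: admittances add. Y = 1/R + 1/(jωL) + jωC
Y = (0.0263 − j0.0835) S
|Y| = 0.0875 S → |Z| = 1/|Y| = 11.4 Ω, ∠Z = −∠Y = 72.5°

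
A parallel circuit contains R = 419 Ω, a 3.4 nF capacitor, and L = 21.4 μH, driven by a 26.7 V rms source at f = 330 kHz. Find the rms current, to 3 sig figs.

ω = 2πf = 2.073e+06 rad/s
X_L = ωL = 44.4 Ω
X_C = 1/(ωC) = 142 Ω
Parallel: admittances add. Y = 1/R + 1/(jωL) + jωC
Y = (0.00239 − j0.0155) S
|Y| = 0.0157 S → |Z| = 1/|Y| = 63.8 Ω, ∠Z = −∠Y = 81.2°
I = V/|Z| = 26.7/63.8 = 418 mA

418 mA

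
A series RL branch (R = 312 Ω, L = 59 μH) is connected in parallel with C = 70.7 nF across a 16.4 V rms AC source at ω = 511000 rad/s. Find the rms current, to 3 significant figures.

590 mA

X_L = ωL = 30.1 Ω
X_C = 1/(ωC) = 27.7 Ω
Branch 1 (R+jX_L): Z₁ = 312 + j30.1 Ω, |Z₁| = 313 Ω
Branch 2 (−jX_C): Z₂ = −j27.7 Ω
Parallel: Z = Z₁Z₂/(Z₁+Z₂), |Z| = 27.8 Ω, ∠Z = -84.9°
I = V/|Z| = 16.4/27.8 = 590 mA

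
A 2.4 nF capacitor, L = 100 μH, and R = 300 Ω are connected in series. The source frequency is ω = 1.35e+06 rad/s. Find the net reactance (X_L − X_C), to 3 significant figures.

-174 Ω

X_L = ωL = 135 Ω
X_C = 1/(ωC) = 309 Ω
X = 135 − 309 = -174 Ω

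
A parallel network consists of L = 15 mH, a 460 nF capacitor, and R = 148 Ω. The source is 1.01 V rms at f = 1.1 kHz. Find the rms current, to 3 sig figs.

9.45 mA

ω = 2πf = 6912 rad/s
X_L = ωL = 104 Ω
X_C = 1/(ωC) = 315 Ω
Parallel: admittances add. Y = 1/R + 1/(jωL) + jωC
Y = (0.00676 − j0.00647) S
|Y| = 0.00935 S → |Z| = 1/|Y| = 107 Ω, ∠Z = −∠Y = 43.7°
I = V/|Z| = 1.01/107 = 9.45 mA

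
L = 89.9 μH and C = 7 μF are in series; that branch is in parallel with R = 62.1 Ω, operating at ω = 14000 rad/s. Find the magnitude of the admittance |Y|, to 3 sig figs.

113 mS

X_L = ωL = 1.26 Ω
X_C = 1/(ωC) = 10.2 Ω
Branch 1: Z₁ = R = 62.1 Ω
Branch 2 (series LC): Z₂ = j(X_L − X_C) = −j8.95 Ω
Parallel: Z = Z₁Z₂/(Z₁+Z₂), |Z| = 8.85 Ω, ∠Z = -81.8°
|Y| = 1/|Z| = 113 mS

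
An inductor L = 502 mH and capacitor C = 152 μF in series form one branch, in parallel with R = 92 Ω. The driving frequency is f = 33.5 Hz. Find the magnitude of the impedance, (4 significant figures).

57.85 Ω

ω = 2πf = 210.5 rad/s
X_L = ωL = 105.7 Ω
X_C = 1/(ωC) = 31.26 Ω
Branch 1: Z₁ = R = 92.00 Ω
Branch 2 (series LC): Z₂ = j(X_L − X_C) = j74.41 Ω
Parallel: Z = Z₁Z₂/(Z₁+Z₂), |Z| = 57.85 Ω, ∠Z = 51.03°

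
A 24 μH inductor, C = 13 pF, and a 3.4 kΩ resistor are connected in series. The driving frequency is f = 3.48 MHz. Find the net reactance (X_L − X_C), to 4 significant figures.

-2993 Ω

ω = 2πf = 2.187e+07 rad/s
X_L = ωL = 524.8 Ω
X_C = 1/(ωC) = 3518 Ω
X = 524.8 − 3518 = -2993 Ω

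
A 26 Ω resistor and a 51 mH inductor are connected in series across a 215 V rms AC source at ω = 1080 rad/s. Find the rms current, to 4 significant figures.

X_L = ωL = 55.08 Ω
Z = 26.00 + j55.08 Ω
|Z| = √(26.00² + 55.08²) = 60.91 Ω
I = V/|Z| = 215/60.91 = 3.530 A

3.530 A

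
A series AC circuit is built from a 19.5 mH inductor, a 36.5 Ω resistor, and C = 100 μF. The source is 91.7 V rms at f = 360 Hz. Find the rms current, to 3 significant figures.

1.70 A

ω = 2πf = 2262 rad/s
X_L = ωL = 44.1 Ω
X_C = 1/(ωC) = 4.42 Ω
Net reactance X = X_L − X_C = 39.7 Ω
Z = 36.5 + j39.7 Ω
|Z| = √(36.5² + 39.7²) = 53.9 Ω
I = V/|Z| = 91.7/53.9 = 1.70 A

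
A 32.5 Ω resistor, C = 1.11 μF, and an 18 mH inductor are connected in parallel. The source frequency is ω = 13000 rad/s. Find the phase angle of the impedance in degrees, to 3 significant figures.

X_L = ωL = 234 Ω
X_C = 1/(ωC) = 69.3 Ω
Parallel: admittances add. Y = 1/R + 1/(jωL) + jωC
Y = (0.0308 + j0.0102) S
|Y| = 0.0324 S → |Z| = 1/|Y| = 30.9 Ω, ∠Z = −∠Y = -18.3°

-18.3°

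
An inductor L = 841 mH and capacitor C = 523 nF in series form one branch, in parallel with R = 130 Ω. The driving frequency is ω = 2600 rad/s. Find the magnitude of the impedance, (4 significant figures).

129.5 Ω

X_L = ωL = 2187 Ω
X_C = 1/(ωC) = 735.4 Ω
Branch 1: Z₁ = R = 130.0 Ω
Branch 2 (series LC): Z₂ = j(X_L − X_C) = j1451 Ω
Parallel: Z = Z₁Z₂/(Z₁+Z₂), |Z| = 129.5 Ω, ∠Z = 5.119°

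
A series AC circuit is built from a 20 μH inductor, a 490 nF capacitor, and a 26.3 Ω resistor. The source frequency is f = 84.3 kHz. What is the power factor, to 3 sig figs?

0.969

ω = 2πf = 529700 rad/s
X_L = ωL = 10.6 Ω
X_C = 1/(ωC) = 3.85 Ω
Net reactance X = X_L − X_C = 6.74 Ω
Z = 26.3 + j6.74 Ω
|Z| = √(26.3² + 6.74²) = 27.2 Ω
∠Z = arctan(6.74/26.3) = 14.4°
cos φ = cos(14.4°) = 0.969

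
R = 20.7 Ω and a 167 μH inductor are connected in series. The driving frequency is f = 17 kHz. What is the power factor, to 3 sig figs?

0.758

ω = 2πf = 106800 rad/s
X_L = ωL = 17.8 Ω
Z = 20.7 + j17.8 Ω
|Z| = √(20.7² + 17.8²) = 27.3 Ω
∠Z = arctan(17.8/20.7) = 40.8°
cos φ = cos(40.8°) = 0.758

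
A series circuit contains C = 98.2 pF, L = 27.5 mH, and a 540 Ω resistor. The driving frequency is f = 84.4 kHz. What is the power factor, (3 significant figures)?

0.116

ω = 2πf = 530300 rad/s
X_L = ωL = 14600 Ω
X_C = 1/(ωC) = 19200 Ω
Net reactance X = X_L − X_C = -4620 Ω
Z = 540 − j4620 Ω
|Z| = √(540² + 4620²) = 4650 Ω
∠Z = arctan(-4620/540) = -83.3°
cos φ = cos(-83.3°) = 0.116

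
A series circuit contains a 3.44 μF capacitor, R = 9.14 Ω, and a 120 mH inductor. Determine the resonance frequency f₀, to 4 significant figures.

247.7 Hz

ω₀ = 1/√(LC) = 1/√(0.12 × 3.44e-06) = 1556 rad/s
f₀ = ω₀/(2π) = 247.7 Hz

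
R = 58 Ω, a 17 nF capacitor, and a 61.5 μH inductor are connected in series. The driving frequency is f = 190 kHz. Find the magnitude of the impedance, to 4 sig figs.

ω = 2πf = 1.194e+06 rad/s
X_L = ωL = 73.42 Ω
X_C = 1/(ωC) = 49.27 Ω
Net reactance X = X_L − X_C = 24.15 Ω
Z = 58.00 + j24.15 Ω
|Z| = √(58.00² + 24.15²) = 62.83 Ω

62.83 Ω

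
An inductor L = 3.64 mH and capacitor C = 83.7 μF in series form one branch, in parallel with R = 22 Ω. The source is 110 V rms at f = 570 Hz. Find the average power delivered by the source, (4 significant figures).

ω = 2πf = 3581 rad/s
X_L = ωL = 13.04 Ω
X_C = 1/(ωC) = 3.336 Ω
Branch 1: Z₁ = R = 22.00 Ω
Branch 2 (series LC): Z₂ = j(X_L − X_C) = j9.700 Ω
Parallel: Z = Z₁Z₂/(Z₁+Z₂), |Z| = 8.876 Ω, ∠Z = 66.21°
I = V/|Z| = 12.39 A
P = VI cos φ = 110 × 12.39 × cos(66.21°) = 550.0 W

550.0 W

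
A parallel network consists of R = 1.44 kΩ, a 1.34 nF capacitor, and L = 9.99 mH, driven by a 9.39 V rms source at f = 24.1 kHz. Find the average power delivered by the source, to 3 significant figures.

61.2 mW

ω = 2πf = 151400 rad/s
X_L = ωL = 1510 Ω
X_C = 1/(ωC) = 4930 Ω
Parallel: admittances add. Y = 1/R + 1/(jωL) + jωC
Y = (0.000694 − j0.000458) S
|Y| = 0.000832 S → |Z| = 1/|Y| = 1200 Ω, ∠Z = −∠Y = 33.4°
I = V/|Z| = 7.81 mA
P = VI cos φ = 9.39 × 0.00781 × cos(33.4°) = 61.2 mW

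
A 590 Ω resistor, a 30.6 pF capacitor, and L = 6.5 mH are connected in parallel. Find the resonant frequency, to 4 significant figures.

ω₀ = 1/√(LC) = 1/√(0.0065 × 3.06e-11) = 2.242e+06 rad/s
f₀ = ω₀/(2π) = 356.9 kHz

356.9 kHz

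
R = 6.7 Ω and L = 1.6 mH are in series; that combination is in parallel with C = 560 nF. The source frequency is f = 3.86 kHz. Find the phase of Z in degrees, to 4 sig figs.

69.31°

ω = 2πf = 24250 rad/s
X_L = ωL = 38.80 Ω
X_C = 1/(ωC) = 73.63 Ω
Branch 1 (R+jX_L): Z₁ = 6.700 + j38.80 Ω, |Z₁| = 39.38 Ω
Branch 2 (−jX_C): Z₂ = −j73.63 Ω
Parallel: Z = Z₁Z₂/(Z₁+Z₂), |Z| = 81.76 Ω, ∠Z = 69.31°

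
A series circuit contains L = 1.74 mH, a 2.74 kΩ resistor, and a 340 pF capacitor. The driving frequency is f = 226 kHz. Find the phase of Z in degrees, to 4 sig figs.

8.296°

ω = 2πf = 1.42e+06 rad/s
X_L = ωL = 2471 Ω
X_C = 1/(ωC) = 2071 Ω
Net reactance X = X_L − X_C = 399.5 Ω
Z = 2740 + j399.5 Ω
|Z| = √(2740² + 399.5²) = 2769 Ω
∠Z = arctan(399.5/2740) = 8.296°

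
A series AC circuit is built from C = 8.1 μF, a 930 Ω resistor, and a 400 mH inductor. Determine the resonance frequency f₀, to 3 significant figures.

ω₀ = 1/√(LC) = 1/√(0.4 × 8.1e-06) = 555.6 rad/s
f₀ = ω₀/(2π) = 88.4 Hz

88.4 Hz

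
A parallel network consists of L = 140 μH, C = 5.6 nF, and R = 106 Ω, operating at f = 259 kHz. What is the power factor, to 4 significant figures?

ω = 2πf = 1.627e+06 rad/s
X_L = ωL = 227.8 Ω
X_C = 1/(ωC) = 109.7 Ω
Parallel: admittances add. Y = 1/R + 1/(jωL) + jωC
Y = (0.009434 + j0.004724) S
|Y| = 0.01055 S → |Z| = 1/|Y| = 94.78 Ω, ∠Z = −∠Y = -26.60°
cos φ = cos(-26.60°) = 0.8942

0.8942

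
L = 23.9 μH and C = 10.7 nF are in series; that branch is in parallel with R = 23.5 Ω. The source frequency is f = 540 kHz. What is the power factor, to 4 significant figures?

ω = 2πf = 3.393e+06 rad/s
X_L = ωL = 81.09 Ω
X_C = 1/(ωC) = 27.54 Ω
Branch 1: Z₁ = R = 23.50 Ω
Branch 2 (series LC): Z₂ = j(X_L − X_C) = j53.55 Ω
Parallel: Z = Z₁Z₂/(Z₁+Z₂), |Z| = 21.52 Ω, ∠Z = 23.70°
cos φ = cos(23.70°) = 0.9157

0.9157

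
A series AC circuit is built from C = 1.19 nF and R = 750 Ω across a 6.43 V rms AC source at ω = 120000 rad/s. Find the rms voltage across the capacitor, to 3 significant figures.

X_C = 1/(ωC) = 7000 Ω
Z = 750 − j7000 Ω
|Z| = √(750² + 7000²) = 7040 Ω
I = V/|Z| = 913 μA
V_C = I·|Z_C| = 0.000913 × 7000 = 6.39 V

6.39 V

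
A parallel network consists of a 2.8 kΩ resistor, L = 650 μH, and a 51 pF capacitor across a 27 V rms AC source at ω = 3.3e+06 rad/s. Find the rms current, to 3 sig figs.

X_L = ωL = 2140 Ω
X_C = 1/(ωC) = 5940 Ω
Parallel: admittances add. Y = 1/R + 1/(jωL) + jωC
Y = (0.000357 − j0.000298) S
|Y| = 0.000465 S → |Z| = 1/|Y| = 2150 Ω, ∠Z = −∠Y = 39.8°
I = V/|Z| = 27/2150 = 12.6 mA

12.6 mA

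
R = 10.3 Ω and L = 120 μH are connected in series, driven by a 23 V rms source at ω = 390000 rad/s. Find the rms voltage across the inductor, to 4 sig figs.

X_L = ωL = 46.80 Ω
Z = 10.30 + j46.80 Ω
|Z| = √(10.30² + 46.80²) = 47.92 Ω
I = V/|Z| = 480.0 mA
V_L = I·|Z_L| = 0.4800 × 46.80 = 22.46 V

22.46 V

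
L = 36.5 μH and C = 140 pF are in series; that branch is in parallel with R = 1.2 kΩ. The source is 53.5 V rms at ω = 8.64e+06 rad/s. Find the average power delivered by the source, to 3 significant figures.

2.39 W

X_L = ωL = 315 Ω
X_C = 1/(ωC) = 827 Ω
Branch 1: Z₁ = R = 1200 Ω
Branch 2 (series LC): Z₂ = j(X_L − X_C) = −j511 Ω
Parallel: Z = Z₁Z₂/(Z₁+Z₂), |Z| = 470 Ω, ∠Z = -66.9°
I = V/|Z| = 114 mA
P = VI cos φ = 53.5 × 0.114 × cos(-66.9°) = 2.39 W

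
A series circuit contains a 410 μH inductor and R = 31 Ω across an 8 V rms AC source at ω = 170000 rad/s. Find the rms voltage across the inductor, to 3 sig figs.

7.31 V

X_L = ωL = 69.7 Ω
Z = 31.0 + j69.7 Ω
|Z| = √(31.0² + 69.7²) = 76.3 Ω
I = V/|Z| = 105 mA
V_L = I·|Z_L| = 0.105 × 69.7 = 7.31 V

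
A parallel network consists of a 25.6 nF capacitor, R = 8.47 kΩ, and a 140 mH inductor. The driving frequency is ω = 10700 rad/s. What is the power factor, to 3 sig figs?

0.287

X_L = ωL = 1500 Ω
X_C = 1/(ωC) = 3650 Ω
Parallel: admittances add. Y = 1/R + 1/(jωL) + jωC
Y = (0.000118 − j0.000394) S
|Y| = 0.000411 S → |Z| = 1/|Y| = 2430 Ω, ∠Z = −∠Y = 73.3°
cos φ = cos(73.3°) = 0.287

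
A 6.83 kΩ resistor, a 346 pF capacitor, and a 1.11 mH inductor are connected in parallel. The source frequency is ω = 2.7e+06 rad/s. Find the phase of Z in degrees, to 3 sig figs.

X_L = ωL = 3000 Ω
X_C = 1/(ωC) = 1070 Ω
Parallel: admittances add. Y = 1/R + 1/(jωL) + jωC
Y = (0.000146 + j0.000601) S
|Y| = 0.000618 S → |Z| = 1/|Y| = 1620 Ω, ∠Z = −∠Y = -76.3°

-76.3°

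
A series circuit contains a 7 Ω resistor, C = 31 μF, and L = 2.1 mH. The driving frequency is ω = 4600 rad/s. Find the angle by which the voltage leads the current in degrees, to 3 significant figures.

X_L = ωL = 9.66 Ω
X_C = 1/(ωC) = 7.01 Ω
Net reactance X = X_L − X_C = 2.65 Ω
Z = 7.00 + j2.65 Ω
|Z| = √(7.00² + 2.65²) = 7.48 Ω
∠Z = arctan(2.65/7.00) = 20.7°

20.7°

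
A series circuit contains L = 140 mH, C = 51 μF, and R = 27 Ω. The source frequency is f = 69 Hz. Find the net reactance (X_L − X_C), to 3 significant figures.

ω = 2πf = 433.5 rad/s
X_L = ωL = 60.7 Ω
X_C = 1/(ωC) = 45.2 Ω
X = 60.7 − 45.2 = 15.5 Ω

15.5 Ω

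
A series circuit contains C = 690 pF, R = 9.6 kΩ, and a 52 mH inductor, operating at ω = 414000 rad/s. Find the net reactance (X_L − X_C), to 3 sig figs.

18000 Ω

X_L = ωL = 21500 Ω
X_C = 1/(ωC) = 3500 Ω
X = 21500 − 3500 = 18000 Ω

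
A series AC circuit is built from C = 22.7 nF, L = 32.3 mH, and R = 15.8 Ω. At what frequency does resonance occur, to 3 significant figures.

ω₀ = 1/√(LC) = 1/√(0.0323 × 2.27e-08) = 36930 rad/s
f₀ = ω₀/(2π) = 5.88 kHz

5.88 kHz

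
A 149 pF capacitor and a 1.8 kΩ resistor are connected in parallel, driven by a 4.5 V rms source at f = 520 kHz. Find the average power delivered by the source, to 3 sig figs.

ω = 2πf = 3.267e+06 rad/s
X_C = 1/(ωC) = 2050 Ω
Parallel: admittances add. Y = 1/R + jωC
Y = (0.000556 + j0.000487) S
|Y| = 0.000739 S → |Z| = 1/|Y| = 1350 Ω, ∠Z = −∠Y = -41.2°
I = V/|Z| = 3.32 mA
P = VI cos φ = 4.5 × 0.00332 × cos(-41.2°) = 11.2 mW

11.2 mW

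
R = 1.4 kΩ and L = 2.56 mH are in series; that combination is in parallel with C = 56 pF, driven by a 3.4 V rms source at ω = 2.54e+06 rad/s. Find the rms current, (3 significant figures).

109 μA

X_L = ωL = 6500 Ω
X_C = 1/(ωC) = 7030 Ω
Branch 1 (R+jX_L): Z₁ = 1400 + j6500 Ω, |Z₁| = 6650 Ω
Branch 2 (−jX_C): Z₂ = −j7030 Ω
Parallel: Z = Z₁Z₂/(Z₁+Z₂), |Z| = 31300 Ω, ∠Z = 8.51°
I = V/|Z| = 3.4/31300 = 109 μA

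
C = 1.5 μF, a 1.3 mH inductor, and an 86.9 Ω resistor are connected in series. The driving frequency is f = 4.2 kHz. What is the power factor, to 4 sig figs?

0.9946

ω = 2πf = 26390 rad/s
X_L = ωL = 34.31 Ω
X_C = 1/(ωC) = 25.26 Ω
Net reactance X = X_L − X_C = 9.044 Ω
Z = 86.90 + j9.044 Ω
|Z| = √(86.90² + 9.044²) = 87.37 Ω
∠Z = arctan(9.044/86.90) = 5.941°
cos φ = cos(5.941°) = 0.9946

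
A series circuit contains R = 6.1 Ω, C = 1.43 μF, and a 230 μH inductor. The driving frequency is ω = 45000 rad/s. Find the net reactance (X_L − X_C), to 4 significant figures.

-5.190 Ω

X_L = ωL = 10.35 Ω
X_C = 1/(ωC) = 15.54 Ω
X = 10.35 − 15.54 = -5.190 Ω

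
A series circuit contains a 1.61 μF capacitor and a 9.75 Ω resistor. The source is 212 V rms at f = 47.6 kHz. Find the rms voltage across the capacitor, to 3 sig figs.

ω = 2πf = 299100 rad/s
X_C = 1/(ωC) = 2.08 Ω
Z = 9.75 − j2.08 Ω
|Z| = √(9.75² + 2.08²) = 9.97 Ω
I = V/|Z| = 21.3 A
V_C = I·|Z_C| = 21.3 × 2.08 = 44.2 V

44.2 V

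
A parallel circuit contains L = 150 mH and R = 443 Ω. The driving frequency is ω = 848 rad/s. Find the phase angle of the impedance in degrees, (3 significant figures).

74.0°

X_L = ωL = 127 Ω
Parallel: admittances add. Y = 1/R + 1/(jωL)
Y = (0.00226 − j0.00786) S
|Y| = 0.00818 S → |Z| = 1/|Y| = 122 Ω, ∠Z = −∠Y = 74.0°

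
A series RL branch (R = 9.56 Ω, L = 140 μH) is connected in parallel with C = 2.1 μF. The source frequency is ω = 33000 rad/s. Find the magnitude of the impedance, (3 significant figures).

11.2 Ω

X_L = ωL = 4.62 Ω
X_C = 1/(ωC) = 14.4 Ω
Branch 1 (R+jX_L): Z₁ = 9.56 + j4.62 Ω, |Z₁| = 10.6 Ω
Branch 2 (−jX_C): Z₂ = −j14.4 Ω
Parallel: Z = Z₁Z₂/(Z₁+Z₂), |Z| = 11.2 Ω, ∠Z = -18.5°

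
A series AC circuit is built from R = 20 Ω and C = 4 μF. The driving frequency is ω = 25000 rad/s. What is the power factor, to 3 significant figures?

0.894

X_C = 1/(ωC) = 10.0 Ω
Z = 20.0 − j10.0 Ω
|Z| = √(20.0² + 10.0²) = 22.4 Ω
∠Z = arctan(-10.0/20.0) = -26.6°
cos φ = cos(-26.6°) = 0.894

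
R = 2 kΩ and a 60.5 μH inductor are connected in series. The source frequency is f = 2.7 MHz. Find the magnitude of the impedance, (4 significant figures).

2248 Ω

ω = 2πf = 1.696e+07 rad/s
X_L = ωL = 1026 Ω
Z = 2000 + j1026 Ω
|Z| = √(2000² + 1026²) = 2248 Ω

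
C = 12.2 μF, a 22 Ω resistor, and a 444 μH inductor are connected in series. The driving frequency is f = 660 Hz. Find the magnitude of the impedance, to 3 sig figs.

28.4 Ω

ω = 2πf = 4147 rad/s
X_L = ωL = 1.84 Ω
X_C = 1/(ωC) = 19.8 Ω
Net reactance X = X_L − X_C = -17.9 Ω
Z = 22.0 − j17.9 Ω
|Z| = √(22.0² + 17.9²) = 28.4 Ω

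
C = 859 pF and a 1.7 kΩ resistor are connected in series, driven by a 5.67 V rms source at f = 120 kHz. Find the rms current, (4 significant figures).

2.469 mA

ω = 2πf = 754000 rad/s
X_C = 1/(ωC) = 1544 Ω
Z = 1700 − j1544 Ω
|Z| = √(1700² + 1544²) = 2297 Ω
I = V/|Z| = 5.67/2297 = 2.469 mA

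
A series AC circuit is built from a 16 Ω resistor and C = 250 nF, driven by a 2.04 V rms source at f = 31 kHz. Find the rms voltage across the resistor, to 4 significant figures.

ω = 2πf = 194800 rad/s
X_C = 1/(ωC) = 20.54 Ω
Z = 16.00 − j20.54 Ω
|Z| = √(16.00² + 20.54²) = 26.03 Ω
I = V/|Z| = 78.36 mA
V_R = I·|Z_R| = 0.07836 × 16.00 = 1.254 V

1.254 V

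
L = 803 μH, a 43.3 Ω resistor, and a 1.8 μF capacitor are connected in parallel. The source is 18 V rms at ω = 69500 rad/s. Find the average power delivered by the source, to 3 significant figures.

X_L = ωL = 55.8 Ω
X_C = 1/(ωC) = 7.99 Ω
Parallel: admittances add. Y = 1/R + 1/(jωL) + jωC
Y = (0.0231 + j0.107) S
|Y| = 0.110 S → |Z| = 1/|Y| = 9.12 Ω, ∠Z = −∠Y = -77.8°
I = V/|Z| = 1.97 A
P = VI cos φ = 18 × 1.97 × cos(-77.8°) = 7.48 W

7.48 W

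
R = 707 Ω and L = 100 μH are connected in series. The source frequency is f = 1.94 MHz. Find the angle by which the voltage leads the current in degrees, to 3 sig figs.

59.9°

ω = 2πf = 1.219e+07 rad/s
X_L = ωL = 1220 Ω
Z = 707 + j1220 Ω
|Z| = √(707² + 1220²) = 1410 Ω
∠Z = arctan(1220/707) = 59.9°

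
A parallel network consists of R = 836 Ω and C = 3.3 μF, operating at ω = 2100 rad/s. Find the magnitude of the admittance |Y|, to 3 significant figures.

X_C = 1/(ωC) = 144 Ω
Parallel: admittances add. Y = 1/R + jωC
Y = (0.00120 + j0.00693) S
|Y| = 0.00703 S → |Z| = 1/|Y| = 142 Ω, ∠Z = −∠Y = -80.2°

7.03 mS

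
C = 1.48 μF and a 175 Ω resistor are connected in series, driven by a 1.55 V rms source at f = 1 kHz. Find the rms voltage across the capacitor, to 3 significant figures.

ω = 2πf = 6283 rad/s
X_C = 1/(ωC) = 108 Ω
Z = 175 − j108 Ω
|Z| = √(175² + 108²) = 205 Ω
I = V/|Z| = 7.55 mA
V_C = I·|Z_C| = 0.00755 × 108 = 0.812 V

0.812 V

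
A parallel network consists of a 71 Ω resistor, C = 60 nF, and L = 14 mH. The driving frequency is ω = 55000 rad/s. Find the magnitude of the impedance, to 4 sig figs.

X_L = ωL = 770.0 Ω
X_C = 1/(ωC) = 303.0 Ω
Parallel: admittances add. Y = 1/R + 1/(jωL) + jωC
Y = (0.01408 + j0.002001) S
|Y| = 0.01423 S → |Z| = 1/|Y| = 70.29 Ω, ∠Z = −∠Y = -8.087°

70.29 Ω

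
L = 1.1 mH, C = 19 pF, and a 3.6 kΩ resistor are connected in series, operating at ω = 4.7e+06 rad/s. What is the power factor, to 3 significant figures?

0.513

X_L = ωL = 5170 Ω
X_C = 1/(ωC) = 11200 Ω
Net reactance X = X_L − X_C = -6030 Ω
Z = 3600 − j6030 Ω
|Z| = √(3600² + 6030²) = 7020 Ω
∠Z = arctan(-6030/3600) = -59.2°
cos φ = cos(-59.2°) = 0.513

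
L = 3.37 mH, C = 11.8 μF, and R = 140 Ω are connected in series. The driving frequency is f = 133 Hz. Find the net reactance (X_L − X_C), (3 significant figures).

-98.6 Ω

ω = 2πf = 835.7 rad/s
X_L = ωL = 2.82 Ω
X_C = 1/(ωC) = 101 Ω
X = 2.82 − 101 = -98.6 Ω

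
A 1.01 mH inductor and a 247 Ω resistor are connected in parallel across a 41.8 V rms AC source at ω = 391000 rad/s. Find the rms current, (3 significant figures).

200 mA

X_L = ωL = 395 Ω
Parallel: admittances add. Y = 1/R + 1/(jωL)
Y = (0.00405 − j0.00253) S
|Y| = 0.00478 S → |Z| = 1/|Y| = 209 Ω, ∠Z = −∠Y = 32.0°
I = V/|Z| = 41.8/209 = 200 mA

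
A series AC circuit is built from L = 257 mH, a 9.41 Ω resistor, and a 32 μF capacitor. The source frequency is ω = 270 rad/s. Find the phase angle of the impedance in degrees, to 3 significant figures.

X_L = ωL = 69.4 Ω
X_C = 1/(ωC) = 116 Ω
Net reactance X = X_L − X_C = -46.4 Ω
Z = 9.41 − j46.4 Ω
|Z| = √(9.41² + 46.4²) = 47.3 Ω
∠Z = arctan(-46.4/9.41) = -78.5°

-78.5°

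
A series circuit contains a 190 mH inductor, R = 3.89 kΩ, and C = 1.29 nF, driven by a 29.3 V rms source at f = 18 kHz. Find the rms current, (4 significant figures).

ω = 2πf = 113100 rad/s
X_L = ωL = 21490 Ω
X_C = 1/(ωC) = 6854 Ω
Net reactance X = X_L − X_C = 14630 Ω
Z = 3890 + j14630 Ω
|Z| = √(3890² + 14630²) = 15140 Ω
I = V/|Z| = 29.3/15140 = 1.935 mA

1.935 mA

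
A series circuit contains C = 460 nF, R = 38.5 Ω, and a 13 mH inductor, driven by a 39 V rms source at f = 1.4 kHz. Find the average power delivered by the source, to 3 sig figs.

3.06 W

ω = 2πf = 8796 rad/s
X_L = ωL = 114 Ω
X_C = 1/(ωC) = 247 Ω
Net reactance X = X_L − X_C = -133 Ω
Z = 38.5 − j133 Ω
|Z| = √(38.5² + 133²) = 138 Ω
∠Z = arctan(-133/38.5) = -73.8°
I = V/|Z| = 282 mA
P = VI cos φ = 39 × 0.282 × cos(-73.8°) = 3.06 W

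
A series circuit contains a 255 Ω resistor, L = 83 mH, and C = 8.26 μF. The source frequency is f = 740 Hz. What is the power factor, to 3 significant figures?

ω = 2πf = 4650 rad/s
X_L = ωL = 386 Ω
X_C = 1/(ωC) = 26.0 Ω
Net reactance X = X_L − X_C = 360 Ω
Z = 255 + j360 Ω
|Z| = √(255² + 360²) = 441 Ω
∠Z = arctan(360/255) = 54.7°
cos φ = cos(54.7°) = 0.578

0.578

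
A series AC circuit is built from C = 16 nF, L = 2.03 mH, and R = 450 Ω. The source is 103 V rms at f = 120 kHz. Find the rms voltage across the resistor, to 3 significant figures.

30.6 V

ω = 2πf = 754000 rad/s
X_L = ωL = 1530 Ω
X_C = 1/(ωC) = 82.9 Ω
Net reactance X = X_L − X_C = 1450 Ω
Z = 450 + j1450 Ω
|Z| = √(450² + 1450²) = 1520 Ω
I = V/|Z| = 67.9 mA
V_R = I·|Z_R| = 0.0679 × 450 = 30.6 V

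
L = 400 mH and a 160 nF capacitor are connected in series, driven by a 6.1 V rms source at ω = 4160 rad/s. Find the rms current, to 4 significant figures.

37.75 mA

X_L = ωL = 1664 Ω
X_C = 1/(ωC) = 1502 Ω
Net reactance X = X_L − X_C = 161.6 Ω
Z = j161.6 Ω
|Z| = √(0² + 161.6²) = 161.6 Ω
I = V/|Z| = 6.1/161.6 = 37.75 mA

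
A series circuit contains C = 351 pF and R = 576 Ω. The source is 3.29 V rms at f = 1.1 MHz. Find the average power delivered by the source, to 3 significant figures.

12.4 mW

ω = 2πf = 6.912e+06 rad/s
X_C = 1/(ωC) = 412 Ω
Z = 576 − j412 Ω
|Z| = √(576² + 412²) = 708 Ω
∠Z = arctan(-412/576) = -35.6°
I = V/|Z| = 4.64 mA
P = VI cos φ = 3.29 × 0.00464 × cos(-35.6°) = 12.4 mW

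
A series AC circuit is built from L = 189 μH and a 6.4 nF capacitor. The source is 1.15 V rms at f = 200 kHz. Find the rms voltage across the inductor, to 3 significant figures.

ω = 2πf = 1.257e+06 rad/s
X_L = ωL = 238 Ω
X_C = 1/(ωC) = 124 Ω
Net reactance X = X_L − X_C = 113 Ω
Z = j113 Ω
|Z| = √(0² + 113²) = 113 Ω
I = V/|Z| = 10.2 mA
V_L = I·|Z_L| = 0.0102 × 238 = 2.41 V

2.41 V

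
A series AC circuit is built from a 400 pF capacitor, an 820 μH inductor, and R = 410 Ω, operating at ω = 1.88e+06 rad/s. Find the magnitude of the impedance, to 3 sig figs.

461 Ω

X_L = ωL = 1540 Ω
X_C = 1/(ωC) = 1330 Ω
Net reactance X = X_L − X_C = 212 Ω
Z = 410 + j212 Ω
|Z| = √(410² + 212²) = 461 Ω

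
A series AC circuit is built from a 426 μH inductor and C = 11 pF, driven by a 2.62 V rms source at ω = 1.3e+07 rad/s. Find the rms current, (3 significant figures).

1.80 mA

X_L = ωL = 5540 Ω
X_C = 1/(ωC) = 6990 Ω
Net reactance X = X_L − X_C = -1460 Ω
Z = − j1460 Ω
|Z| = √(0² + 1460²) = 1460 Ω
I = V/|Z| = 2.62/1460 = 1.80 mA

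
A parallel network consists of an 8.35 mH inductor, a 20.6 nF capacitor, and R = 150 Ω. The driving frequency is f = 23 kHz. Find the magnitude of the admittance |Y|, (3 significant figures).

7.00 mS

ω = 2πf = 144500 rad/s
X_L = ωL = 1210 Ω
X_C = 1/(ωC) = 336 Ω
Parallel: admittances add. Y = 1/R + 1/(jωL) + jωC
Y = (0.00667 + j0.00215) S
|Y| = 0.00700 S → |Z| = 1/|Y| = 143 Ω, ∠Z = −∠Y = -17.9°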